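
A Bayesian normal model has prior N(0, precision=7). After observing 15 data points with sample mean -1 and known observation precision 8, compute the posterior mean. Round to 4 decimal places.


Posterior mean = (prior_precision * prior_mean + n * data_precision * data_mean) / (prior_precision + n * data_precision)
Numerator = 7*0 + 15*8*-1 = -120
Denominator = 7 + 15*8 = 127
Posterior mean = -0.9449

-0.9449


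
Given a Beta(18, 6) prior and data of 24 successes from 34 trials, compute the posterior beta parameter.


Number of failures = 34 - 24 = 10
Posterior beta = 6 + 10 = 16

16


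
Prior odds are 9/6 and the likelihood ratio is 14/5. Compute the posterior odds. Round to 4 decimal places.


Posterior odds = prior odds * likelihood ratio
= (9/6) * (14/5)
= 126 / 30
= 4.2

4.2


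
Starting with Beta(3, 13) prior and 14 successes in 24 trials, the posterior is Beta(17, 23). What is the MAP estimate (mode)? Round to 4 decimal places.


The mode of Beta(a, b) when a > 1 and b > 1 is (a-1)/(a+b-2)
= (17 - 1) / (17 + 23 - 2)
= 16 / 38
= 0.4211

0.4211


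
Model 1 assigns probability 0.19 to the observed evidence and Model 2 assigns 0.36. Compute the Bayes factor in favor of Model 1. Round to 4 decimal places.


BF = P(data|M1) / P(data|M2)
= 0.19 / 0.36 = 0.5278

0.5278


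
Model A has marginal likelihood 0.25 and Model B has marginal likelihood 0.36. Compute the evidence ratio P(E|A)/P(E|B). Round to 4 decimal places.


Evidence ratio = P(E|A) / P(E|B)
= 0.25 / 0.36
= 0.6944

0.6944


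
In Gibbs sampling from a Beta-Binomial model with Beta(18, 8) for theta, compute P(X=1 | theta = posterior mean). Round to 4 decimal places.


Posterior mean = alpha/(alpha+beta) = 18/26 = 0.6923
P(X=1|theta=mean) = theta = 0.6923

0.6923


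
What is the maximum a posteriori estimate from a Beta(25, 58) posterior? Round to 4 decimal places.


The MAP estimate equals the mode of the distribution.
Mode of Beta(a,b) = (a-1)/(a+b-2)
= 24/81
= 0.2963

0.2963


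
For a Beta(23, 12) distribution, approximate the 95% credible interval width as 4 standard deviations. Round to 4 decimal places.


Variance of Beta(a,b) = ab / ((a+b)^2 * (a+b+1))
= 23*12 / ((35)^2 * 36)
= 0.0063
SD = sqrt(0.0063) = 0.0791
Width = 4 * SD = 0.3164

0.3164


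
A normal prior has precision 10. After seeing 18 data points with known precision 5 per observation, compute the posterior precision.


In the conjugate normal model, precisions add:
tau_posterior = tau_prior + n * tau_data
= 10 + 18*5 = 100

100


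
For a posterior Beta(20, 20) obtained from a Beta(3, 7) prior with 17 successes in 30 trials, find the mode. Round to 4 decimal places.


Mode = (alpha - 1) / (alpha + beta - 2)
= 19 / 38
= 0.5

0.5


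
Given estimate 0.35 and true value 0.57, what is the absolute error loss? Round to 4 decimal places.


Absolute error = |estimate - true|
= |-0.22| = 0.22

0.22


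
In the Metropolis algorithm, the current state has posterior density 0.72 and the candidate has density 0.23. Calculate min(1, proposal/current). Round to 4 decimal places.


Ratio = 0.23/0.72 = 0.3194
Acceptance probability = min(1, 0.3194)
= 0.3194

0.3194


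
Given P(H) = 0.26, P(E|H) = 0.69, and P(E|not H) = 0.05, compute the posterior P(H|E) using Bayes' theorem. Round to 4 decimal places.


By Bayes' theorem: P(H|E) = P(E|H)*P(H) / P(E)
P(E) = P(E|H)*P(H) + P(E|not H)*P(not H)
P(E) = 0.69*0.26 + 0.05*0.74 = 0.2164
P(H|E) = 0.69*0.26 / 0.2164 = 0.829

0.829


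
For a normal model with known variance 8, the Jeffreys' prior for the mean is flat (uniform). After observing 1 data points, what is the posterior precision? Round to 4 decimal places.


Jeffreys' prior for normal mean (known variance) is flat.
Prior precision = 0.
Posterior precision = prior_prec + n/sigma^2 = 0 + 1/8
= 0.125

0.125


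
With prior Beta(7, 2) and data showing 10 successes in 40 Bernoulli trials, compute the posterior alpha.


Conjugate update: alpha_posterior = alpha_prior + k
= 7 + 10 = 17

17


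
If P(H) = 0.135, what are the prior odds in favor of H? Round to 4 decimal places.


Prior odds = P(H) / (1 - P(H))
= 0.135 / 0.865
= 0.1561

0.1561


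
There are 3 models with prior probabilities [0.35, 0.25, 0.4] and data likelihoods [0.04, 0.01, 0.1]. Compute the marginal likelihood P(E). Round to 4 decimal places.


P(E) = sum over models of P(M_i) * P(E|M_i)
= 0.35*0.04 + 0.25*0.01 + 0.4*0.1
= 0.0565

0.0565


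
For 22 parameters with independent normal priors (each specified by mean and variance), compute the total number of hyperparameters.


A normal prior has 2 hyperparameters per parameter.
Total = 22 * 2 = 44

44


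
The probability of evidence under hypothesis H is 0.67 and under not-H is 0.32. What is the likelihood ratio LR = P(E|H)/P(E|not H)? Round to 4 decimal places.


LR = 0.67 / 0.32
= 2.0938

2.0938


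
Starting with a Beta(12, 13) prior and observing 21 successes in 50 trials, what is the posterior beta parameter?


Posterior beta = prior beta + failures
Failures = 50 - 21 = 29
beta_post = 13 + 29 = 42

42


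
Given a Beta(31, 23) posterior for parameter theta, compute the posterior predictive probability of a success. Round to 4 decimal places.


For a Beta-Bernoulli model, the predictive probability is the mean:
P(success) = 31/(31+23) = 31/54 = 0.5741

0.5741


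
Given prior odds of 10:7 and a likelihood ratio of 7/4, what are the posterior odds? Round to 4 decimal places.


Posterior odds = prior odds * LR
Prior odds = 10/7 = 1.4286
LR = 7/4 = 1.75
Posterior odds = 1.4286 * 1.75 = 2.5

2.5


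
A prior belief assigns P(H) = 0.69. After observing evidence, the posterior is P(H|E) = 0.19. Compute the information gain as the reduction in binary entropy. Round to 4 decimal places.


H(prior) = -0.69*log2(0.69) - 0.31*log2(0.31)
= 0.8932
H(post) = -0.19*log2(0.19) - 0.81*log2(0.81)
= 0.7015
IG = 0.8932 - 0.7015 = 0.1917

0.1917


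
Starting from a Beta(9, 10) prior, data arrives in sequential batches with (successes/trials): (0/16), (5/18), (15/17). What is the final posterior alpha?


In sequential Bayesian updating, we sum all successes.
Total successes = 20
Final alpha = 9 + 20 = 29

29


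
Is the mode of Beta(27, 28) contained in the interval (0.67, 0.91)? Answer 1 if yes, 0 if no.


Mode = (a-1)/(a+b-2) = 26/53 = 0.4906
Interval: (0.67, 0.91)
Contains mode? 0

0


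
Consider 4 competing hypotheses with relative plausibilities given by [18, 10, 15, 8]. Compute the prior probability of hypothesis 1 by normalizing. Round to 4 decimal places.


Sum of weights = 18 + 10 + 15 + 8 = 51
Normalized prior for H1 = 18 / 51
= 0.3529

0.3529


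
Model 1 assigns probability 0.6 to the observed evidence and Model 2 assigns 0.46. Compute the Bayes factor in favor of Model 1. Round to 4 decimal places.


BF = P(data|M1) / P(data|M2)
= 0.6 / 0.46 = 1.3043

1.3043


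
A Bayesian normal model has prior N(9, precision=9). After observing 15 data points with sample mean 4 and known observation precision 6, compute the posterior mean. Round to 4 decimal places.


Posterior mean = (prior_precision * prior_mean + n * data_precision * data_mean) / (prior_precision + n * data_precision)
Numerator = 9*9 + 15*6*4 = 441
Denominator = 9 + 15*6 = 99
Posterior mean = 4.4545

4.4545


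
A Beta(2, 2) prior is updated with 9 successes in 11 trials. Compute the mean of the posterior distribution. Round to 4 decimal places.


After update: Beta(11, 4)
Mean = 11 / (11 + 4) = 11 / 15
= 0.7333

0.7333


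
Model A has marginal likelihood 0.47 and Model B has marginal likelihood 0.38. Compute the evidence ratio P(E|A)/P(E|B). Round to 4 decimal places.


Evidence ratio = P(E|A) / P(E|B)
= 0.47 / 0.38
= 1.2368

1.2368


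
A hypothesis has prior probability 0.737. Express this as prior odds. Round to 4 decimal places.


Odds = P(H) / P(not H) = 0.737 / 0.263
= 2.8023

2.8023


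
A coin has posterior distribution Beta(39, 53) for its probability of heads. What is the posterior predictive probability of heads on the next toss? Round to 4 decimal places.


Posterior predictive = E[theta] = alpha/(alpha+beta)
= 39/92
= 0.4239

0.4239


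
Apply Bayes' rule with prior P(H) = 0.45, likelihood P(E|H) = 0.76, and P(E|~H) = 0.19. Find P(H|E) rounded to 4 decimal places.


Step 1: Compute marginal P(E) = P(E|H)P(H) + P(E|~H)P(~H)
= 0.76*0.45 + 0.19*0.55 = 0.4465
Step 2: P(H|E) = P(E|H)P(H)/P(E) = 0.342/0.4465
= 0.766

0.766


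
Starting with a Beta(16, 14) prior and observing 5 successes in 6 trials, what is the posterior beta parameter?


Posterior beta = prior beta + failures
Failures = 6 - 5 = 1
beta_post = 14 + 1 = 15

15


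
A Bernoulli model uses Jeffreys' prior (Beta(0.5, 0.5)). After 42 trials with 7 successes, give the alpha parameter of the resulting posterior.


Posterior = Beta(prior_alpha + successes, prior_beta + failures)
= Beta(0.5 + 7, 0.5 + 35)
Posterior alpha = 0.5 + k = 0.5 + 7 = 7.5

7.5


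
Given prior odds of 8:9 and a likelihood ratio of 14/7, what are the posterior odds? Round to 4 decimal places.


Posterior odds = prior odds * LR
Prior odds = 8/9 = 0.8889
LR = 14/7 = 2.0
Posterior odds = 0.8889 * 2.0 = 1.7778

1.7778


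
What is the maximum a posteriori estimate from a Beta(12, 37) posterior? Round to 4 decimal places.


The MAP estimate equals the mode of the distribution.
Mode of Beta(a,b) = (a-1)/(a+b-2)
= 11/47
= 0.234

0.234


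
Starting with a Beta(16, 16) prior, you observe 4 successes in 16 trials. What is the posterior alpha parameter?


For a Beta-Binomial conjugate model:
Posterior alpha = prior alpha + number of successes
= 16 + 4 = 20

20


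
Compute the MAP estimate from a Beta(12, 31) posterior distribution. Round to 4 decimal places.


MAP = mode of Beta distribution
= (alpha - 1)/(alpha + beta - 2)
= (12-1)/(12+31-2)
= 11/41 = 0.2683

0.2683


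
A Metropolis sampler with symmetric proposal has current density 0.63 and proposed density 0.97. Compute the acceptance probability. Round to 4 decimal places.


For symmetric proposals, acceptance = min(1, pi(x*)/pi(x))
= min(1, 0.97/0.63)
= min(1, 1.5397) = 1.0

1.0


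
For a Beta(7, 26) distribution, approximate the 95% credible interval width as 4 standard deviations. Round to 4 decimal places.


Variance of Beta(a,b) = ab / ((a+b)^2 * (a+b+1))
= 7*26 / ((33)^2 * 34)
= 0.0049
SD = sqrt(0.0049) = 0.0701
Width = 4 * SD = 0.2804

0.2804


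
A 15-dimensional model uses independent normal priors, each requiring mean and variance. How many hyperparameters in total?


Per parameter: 2 (mean and variance).
Total = 15 * 2 = 30

30


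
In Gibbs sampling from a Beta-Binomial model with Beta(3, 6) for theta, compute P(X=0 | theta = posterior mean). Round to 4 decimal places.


Posterior mean = alpha/(alpha+beta) = 3/9 = 0.3333
P(X=0|theta=mean) = 1 - theta = 0.6667

0.6667


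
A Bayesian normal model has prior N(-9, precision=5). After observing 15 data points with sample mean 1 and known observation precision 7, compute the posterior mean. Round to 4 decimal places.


Posterior mean = (prior_precision * prior_mean + n * data_precision * data_mean) / (prior_precision + n * data_precision)
Numerator = 5*-9 + 15*7*1 = 60
Denominator = 5 + 15*7 = 110
Posterior mean = 0.5455

0.5455


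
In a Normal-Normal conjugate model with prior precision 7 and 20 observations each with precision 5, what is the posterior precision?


Posterior precision = prior precision + n * observation precision
= 7 + 20 * 5
= 7 + 100 = 107

107


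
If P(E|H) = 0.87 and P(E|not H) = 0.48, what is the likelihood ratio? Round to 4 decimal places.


Likelihood ratio = P(E|H) / P(E|not H)
= 0.87 / 0.48
= 1.8125

1.8125


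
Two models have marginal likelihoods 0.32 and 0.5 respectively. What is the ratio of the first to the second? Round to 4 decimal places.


Evidence ratio = 0.32 / 0.5
= 0.64

0.64


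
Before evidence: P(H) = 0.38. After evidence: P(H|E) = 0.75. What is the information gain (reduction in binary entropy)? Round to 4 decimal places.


Prior entropy = 0.958
Posterior entropy = 0.8113
Information gain = 0.958 - 0.8113 = 0.1468

0.1468


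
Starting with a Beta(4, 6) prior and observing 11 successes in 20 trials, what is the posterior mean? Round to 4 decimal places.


Posterior parameters: alpha = 4 + 11 = 15
beta = 6 + 9 = 15
Posterior mean = alpha / (alpha + beta) = 15 / 30
= 0.5

0.5


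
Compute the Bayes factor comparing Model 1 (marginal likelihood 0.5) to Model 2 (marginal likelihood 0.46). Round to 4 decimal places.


BF12 = marginal likelihood of M1 / marginal likelihood of M2
= 0.5/0.46
= 1.087

1.087


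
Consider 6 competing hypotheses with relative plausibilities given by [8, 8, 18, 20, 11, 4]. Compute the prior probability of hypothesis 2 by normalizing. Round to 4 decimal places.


Sum of weights = 8 + 8 + 18 + 20 + 11 + 4 = 69
Normalized prior for H2 = 8 / 69
= 0.1159

0.1159


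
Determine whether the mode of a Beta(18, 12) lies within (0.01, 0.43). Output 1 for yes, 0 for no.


First find the mode: (a-1)/(a+b-2) = 0.6071
Is 0.6071 in (0.01, 0.43)? 0

0


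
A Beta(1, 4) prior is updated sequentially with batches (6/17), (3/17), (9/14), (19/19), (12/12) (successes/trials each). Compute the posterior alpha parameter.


Sequential conjugate updating is equivalent to a single batch update.
Total successes across all batches = 49
alpha_posterior = alpha_prior + total_successes = 1 + 49
= 50

50


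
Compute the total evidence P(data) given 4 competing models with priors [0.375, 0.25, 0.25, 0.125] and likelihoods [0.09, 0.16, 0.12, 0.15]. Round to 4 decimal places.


Marginal likelihood = sum P(model_i) * P(data|model_i)
Model 1: 0.375 * 0.09 = 0.0338
Model 2: 0.25 * 0.16 = 0.04
Model 3: 0.25 * 0.12 = 0.03
Model 4: 0.125 * 0.15 = 0.0187
Total = 0.1225

0.1225


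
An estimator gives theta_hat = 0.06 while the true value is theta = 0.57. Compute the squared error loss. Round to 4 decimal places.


The squared error loss is (theta_hat - theta)^2
= (0.06 - 0.57)^2
= (-0.51)^2 = 0.2601

0.2601


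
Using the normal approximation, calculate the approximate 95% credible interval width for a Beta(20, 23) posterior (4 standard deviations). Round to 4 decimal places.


Var(Beta) = 20*23/(43^2 * 44) = 0.0057
SD = 0.0752
Width ~ 4*SD = 0.3008

0.3008


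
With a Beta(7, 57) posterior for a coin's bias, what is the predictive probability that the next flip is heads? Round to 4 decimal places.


The predictive probability equals the posterior mean.
P(next = heads) = alpha / (alpha + beta)
= 7 / 64 = 0.1094

0.1094


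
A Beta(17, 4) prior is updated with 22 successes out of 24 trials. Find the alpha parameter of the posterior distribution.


In the Beta-Binomial conjugate update:
alpha_post = alpha_prior + successes
= 17 + 22
= 39

39


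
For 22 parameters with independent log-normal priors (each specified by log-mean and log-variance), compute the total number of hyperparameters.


A log-normal prior has 2 hyperparameters per parameter.
Total = 22 * 2 = 44

44


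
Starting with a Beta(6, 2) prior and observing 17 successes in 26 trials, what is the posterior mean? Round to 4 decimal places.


Posterior parameters: alpha = 6 + 17 = 23
beta = 2 + 9 = 11
Posterior mean = alpha / (alpha + beta) = 23 / 34
= 0.6765

0.6765


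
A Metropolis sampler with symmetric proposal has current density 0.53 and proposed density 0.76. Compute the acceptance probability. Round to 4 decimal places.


For symmetric proposals, acceptance = min(1, pi(x*)/pi(x))
= min(1, 0.76/0.53)
= min(1, 1.434) = 1.0

1.0


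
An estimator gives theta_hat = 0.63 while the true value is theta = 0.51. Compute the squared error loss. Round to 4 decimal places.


The squared error loss is (theta_hat - theta)^2
= (0.63 - 0.51)^2
= (0.12)^2 = 0.0144

0.0144


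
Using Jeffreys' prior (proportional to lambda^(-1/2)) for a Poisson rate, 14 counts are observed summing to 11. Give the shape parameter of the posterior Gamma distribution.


Conjugate update: Gamma(prior_shape + S, prior_rate + n).
Prior shape = 0.5, prior rate = 0.
Posterior shape = 0.5 + S = 0.5 + 11 = 11.5

11.5


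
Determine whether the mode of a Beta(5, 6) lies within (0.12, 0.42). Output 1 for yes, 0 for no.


First find the mode: (a-1)/(a+b-2) = 0.4444
Is 0.4444 in (0.12, 0.42)? 0

0


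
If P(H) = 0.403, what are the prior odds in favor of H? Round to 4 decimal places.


Prior odds = P(H) / (1 - P(H))
= 0.403 / 0.597
= 0.675

0.675


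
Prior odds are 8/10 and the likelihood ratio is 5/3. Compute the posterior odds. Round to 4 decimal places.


Posterior odds = prior odds * likelihood ratio
= (8/10) * (5/3)
= 40 / 30
= 1.3333

1.3333


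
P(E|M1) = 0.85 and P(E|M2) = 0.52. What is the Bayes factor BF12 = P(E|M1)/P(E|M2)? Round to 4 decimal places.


Bayes factor BF12 = P(E|M1) / P(E|M2)
= 0.85 / 0.52
= 1.6346

1.6346


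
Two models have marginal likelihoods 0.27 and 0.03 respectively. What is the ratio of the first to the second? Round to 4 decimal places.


Evidence ratio = 0.27 / 0.03
= 9.0

9.0


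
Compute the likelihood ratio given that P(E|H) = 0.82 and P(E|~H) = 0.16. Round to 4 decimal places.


LR = P(E|H) / P(E|~H)
= 0.82 / 0.16 = 5.125

5.125


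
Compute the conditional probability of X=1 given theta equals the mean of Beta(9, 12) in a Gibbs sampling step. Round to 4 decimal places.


Mean of Beta(9, 12) = 0.4286
P(X=1 | theta=0.4286) = 0.4286

0.4286


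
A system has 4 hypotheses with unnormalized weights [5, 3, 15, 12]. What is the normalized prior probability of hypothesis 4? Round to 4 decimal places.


The normalized prior is the weight divided by the total.
Total weight = 35
P(H4) = 12 / 35 = 0.3429

0.3429


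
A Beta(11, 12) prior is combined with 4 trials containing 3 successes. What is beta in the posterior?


In conjugate updating:
beta_posterior = beta_prior + (n - k)
= 12 + (4 - 3)
= 12 + 1 = 13

13


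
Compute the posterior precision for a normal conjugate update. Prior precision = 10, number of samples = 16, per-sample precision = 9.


tau_post = tau_0 + n * tau
= 10 + 16 * 9 = 154

154


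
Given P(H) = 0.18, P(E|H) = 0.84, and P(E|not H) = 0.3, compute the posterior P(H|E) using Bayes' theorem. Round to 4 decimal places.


By Bayes' theorem: P(H|E) = P(E|H)*P(H) / P(E)
P(E) = P(E|H)*P(H) + P(E|not H)*P(not H)
P(E) = 0.84*0.18 + 0.3*0.82 = 0.3972
P(H|E) = 0.84*0.18 / 0.3972 = 0.3807

0.3807


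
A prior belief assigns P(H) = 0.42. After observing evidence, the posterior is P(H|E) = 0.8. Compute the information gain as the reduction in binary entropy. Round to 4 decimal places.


H(prior) = -0.42*log2(0.42) - 0.58*log2(0.58)
= 0.9815
H(post) = -0.8*log2(0.8) - 0.2*log2(0.2)
= 0.7219
IG = 0.9815 - 0.7219 = 0.2595

0.2595


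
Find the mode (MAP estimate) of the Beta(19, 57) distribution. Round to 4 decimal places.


For Beta(a,b) with a,b > 1:
Mode = (a-1)/(a+b-2) = (19-1)/(76-2)
= 18/74 = 0.2432

0.2432


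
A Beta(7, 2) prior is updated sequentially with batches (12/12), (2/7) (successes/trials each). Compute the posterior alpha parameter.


Sequential conjugate updating is equivalent to a single batch update.
Total successes across all batches = 14
alpha_posterior = alpha_prior + total_successes = 7 + 14
= 21

21


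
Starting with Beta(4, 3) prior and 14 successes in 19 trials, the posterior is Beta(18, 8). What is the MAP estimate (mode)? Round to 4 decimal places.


The mode of Beta(a, b) when a > 1 and b > 1 is (a-1)/(a+b-2)
= (18 - 1) / (18 + 8 - 2)
= 17 / 24
= 0.7083

0.7083


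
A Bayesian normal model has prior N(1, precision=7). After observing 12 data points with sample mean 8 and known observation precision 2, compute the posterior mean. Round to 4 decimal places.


Posterior mean = (prior_precision * prior_mean + n * data_precision * data_mean) / (prior_precision + n * data_precision)
Numerator = 7*1 + 12*2*8 = 199
Denominator = 7 + 12*2 = 31
Posterior mean = 6.4194

6.4194


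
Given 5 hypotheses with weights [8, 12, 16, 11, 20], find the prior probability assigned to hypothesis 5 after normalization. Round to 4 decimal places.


To normalize, divide each weight by the sum of all weights.
Sum = 67
Prior(H5) = 20/67 = 0.2985

0.2985


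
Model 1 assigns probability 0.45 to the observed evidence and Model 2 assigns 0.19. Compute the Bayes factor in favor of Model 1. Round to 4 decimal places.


BF = P(data|M1) / P(data|M2)
= 0.45 / 0.19 = 2.3684

2.3684


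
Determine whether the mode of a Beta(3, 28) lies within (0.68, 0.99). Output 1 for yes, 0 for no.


First find the mode: (a-1)/(a+b-2) = 0.069
Is 0.069 in (0.68, 0.99)? 0

0


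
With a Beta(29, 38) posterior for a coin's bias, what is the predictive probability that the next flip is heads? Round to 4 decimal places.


The predictive probability equals the posterior mean.
P(next = heads) = alpha / (alpha + beta)
= 29 / 67 = 0.4328

0.4328


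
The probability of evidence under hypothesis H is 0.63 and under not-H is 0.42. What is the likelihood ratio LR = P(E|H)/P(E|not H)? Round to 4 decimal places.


LR = 0.63 / 0.42
= 1.5

1.5


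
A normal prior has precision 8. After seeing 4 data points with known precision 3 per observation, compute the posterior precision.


In the conjugate normal model, precisions add:
tau_posterior = tau_prior + n * tau_data
= 8 + 4*3 = 20

20


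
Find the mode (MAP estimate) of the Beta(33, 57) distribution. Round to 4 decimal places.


For Beta(a,b) with a,b > 1:
Mode = (a-1)/(a+b-2) = (33-1)/(90-2)
= 32/88 = 0.3636

0.3636


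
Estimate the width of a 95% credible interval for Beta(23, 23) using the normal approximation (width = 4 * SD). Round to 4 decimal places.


For Beta(a,b): Var = ab/((a+b)^2(a+b+1))
Var = 0.0053, SD = 0.0729
Approximate 95% CI width = 4 * 0.0729 = 0.2917

0.2917


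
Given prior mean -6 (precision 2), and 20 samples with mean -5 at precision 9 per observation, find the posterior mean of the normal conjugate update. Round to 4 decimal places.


The posterior mean is a precision-weighted average of prior and data.
Post. prec. = 2 + 180 = 182
Post. mean = (-12 + -900)/182 = -912/182 = -5.011

-5.011


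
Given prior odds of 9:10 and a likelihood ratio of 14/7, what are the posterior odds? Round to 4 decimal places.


Posterior odds = prior odds * LR
Prior odds = 9/10 = 0.9
LR = 14/7 = 2.0
Posterior odds = 0.9 * 2.0 = 1.8

1.8


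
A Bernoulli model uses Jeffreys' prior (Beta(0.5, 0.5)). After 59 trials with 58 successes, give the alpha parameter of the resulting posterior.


Posterior = Beta(prior_alpha + successes, prior_beta + failures)
= Beta(0.5 + 58, 0.5 + 1)
Posterior alpha = 0.5 + k = 0.5 + 58 = 58.5

58.5


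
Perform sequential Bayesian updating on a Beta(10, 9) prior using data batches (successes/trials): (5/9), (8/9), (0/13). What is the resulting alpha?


Accumulate successes: 13
Posterior alpha = prior alpha + sum of successes
= 10 + 13 = 23

23


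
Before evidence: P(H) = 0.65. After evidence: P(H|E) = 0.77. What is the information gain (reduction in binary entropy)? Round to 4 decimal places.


Prior entropy = 0.9341
Posterior entropy = 0.778
Information gain = 0.9341 - 0.778 = 0.1561

0.1561


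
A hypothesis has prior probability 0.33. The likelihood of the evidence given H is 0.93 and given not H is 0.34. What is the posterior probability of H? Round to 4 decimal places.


Using Bayes' theorem:
P(E) = 0.33 * 0.93 + 0.67 * 0.34
P(E) = 0.5347
P(H|E) = (0.33 * 0.93) / 0.5347 = 0.574

0.574


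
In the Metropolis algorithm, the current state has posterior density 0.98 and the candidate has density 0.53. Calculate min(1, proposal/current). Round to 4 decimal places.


Ratio = 0.53/0.98 = 0.5408
Acceptance probability = min(1, 0.5408)
= 0.5408

0.5408


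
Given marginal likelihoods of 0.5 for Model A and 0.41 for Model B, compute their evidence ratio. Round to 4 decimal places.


Ratio = ML(A) / ML(B) = 0.5/0.41
= 1.2195

1.2195


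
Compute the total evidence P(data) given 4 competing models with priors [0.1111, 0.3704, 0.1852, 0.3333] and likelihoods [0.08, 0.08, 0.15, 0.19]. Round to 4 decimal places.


Marginal likelihood = sum P(model_i) * P(data|model_i)
Model 1: 0.1111 * 0.08 = 0.0089
Model 2: 0.3704 * 0.08 = 0.0296
Model 3: 0.1852 * 0.15 = 0.0278
Model 4: 0.3333 * 0.19 = 0.0633
Total = 0.1296

0.1296


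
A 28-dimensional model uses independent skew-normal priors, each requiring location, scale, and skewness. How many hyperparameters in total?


Per parameter: 3 (location, scale, and skewness).
Total = 28 * 3 = 84

84


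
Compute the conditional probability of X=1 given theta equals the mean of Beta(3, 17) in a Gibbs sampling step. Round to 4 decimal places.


Mean of Beta(3, 17) = 0.15
P(X=1 | theta=0.15) = 0.15

0.15


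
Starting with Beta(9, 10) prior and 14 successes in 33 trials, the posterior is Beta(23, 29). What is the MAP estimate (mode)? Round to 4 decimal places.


The mode of Beta(a, b) when a > 1 and b > 1 is (a-1)/(a+b-2)
= (23 - 1) / (23 + 29 - 2)
= 22 / 50
= 0.44

0.44


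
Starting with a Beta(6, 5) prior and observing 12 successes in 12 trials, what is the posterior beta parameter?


Posterior beta = prior beta + failures
Failures = 12 - 12 = 0
beta_post = 5 + 0 = 5

5


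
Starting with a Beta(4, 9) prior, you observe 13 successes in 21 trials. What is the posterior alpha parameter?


For a Beta-Binomial conjugate model:
Posterior alpha = prior alpha + number of successes
= 4 + 13 = 17

17


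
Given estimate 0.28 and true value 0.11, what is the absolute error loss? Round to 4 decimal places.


Absolute error = |estimate - true|
= |0.17| = 0.17

0.17


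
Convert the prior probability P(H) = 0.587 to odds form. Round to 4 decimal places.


P(not H) = 1 - 0.587 = 0.413
Odds = 0.587 / 0.413 = 1.4213

1.4213


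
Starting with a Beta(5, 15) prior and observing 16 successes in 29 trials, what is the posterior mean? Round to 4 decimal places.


Posterior parameters: alpha = 5 + 16 = 21
beta = 15 + 13 = 28
Posterior mean = alpha / (alpha + beta) = 21 / 49
= 0.4286

0.4286


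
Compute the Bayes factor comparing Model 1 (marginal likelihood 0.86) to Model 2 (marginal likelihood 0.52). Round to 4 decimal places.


BF12 = marginal likelihood of M1 / marginal likelihood of M2
= 0.86/0.52
= 1.6538

1.6538


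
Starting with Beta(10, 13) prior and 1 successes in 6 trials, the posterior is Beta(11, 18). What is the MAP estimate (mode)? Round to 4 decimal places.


The mode of Beta(a, b) when a > 1 and b > 1 is (a-1)/(a+b-2)
= (11 - 1) / (11 + 18 - 2)
= 10 / 27
= 0.3704

0.3704


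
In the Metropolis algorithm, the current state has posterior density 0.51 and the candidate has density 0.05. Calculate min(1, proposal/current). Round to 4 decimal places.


Ratio = 0.05/0.51 = 0.098
Acceptance probability = min(1, 0.098)
= 0.098

0.098


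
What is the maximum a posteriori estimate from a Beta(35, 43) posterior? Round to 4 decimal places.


The MAP estimate equals the mode of the distribution.
Mode of Beta(a,b) = (a-1)/(a+b-2)
= 34/76
= 0.4474

0.4474


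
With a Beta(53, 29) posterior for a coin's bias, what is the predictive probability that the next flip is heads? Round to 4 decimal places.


The predictive probability equals the posterior mean.
P(next = heads) = alpha / (alpha + beta)
= 53 / 82 = 0.6463

0.6463


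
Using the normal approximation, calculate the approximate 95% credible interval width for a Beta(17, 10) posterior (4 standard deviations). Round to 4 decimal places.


Var(Beta) = 17*10/(27^2 * 28) = 0.0083
SD = 0.0913
Width ~ 4*SD = 0.365

0.365


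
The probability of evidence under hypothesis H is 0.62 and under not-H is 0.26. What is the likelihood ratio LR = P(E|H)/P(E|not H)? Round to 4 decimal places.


LR = 0.62 / 0.26
= 2.3846

2.3846


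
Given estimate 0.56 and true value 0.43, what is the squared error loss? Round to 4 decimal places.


Squared error = (estimate - true)^2
Difference = 0.13
Loss = 0.13^2 = 0.0169

0.0169


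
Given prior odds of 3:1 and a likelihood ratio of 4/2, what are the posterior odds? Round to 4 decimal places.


Posterior odds = prior odds * LR
Prior odds = 3/1 = 3.0
LR = 4/2 = 2.0
Posterior odds = 3.0 * 2.0 = 6.0

6.0


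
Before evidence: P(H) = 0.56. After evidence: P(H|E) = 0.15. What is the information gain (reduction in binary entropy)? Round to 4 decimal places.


Prior entropy = 0.9896
Posterior entropy = 0.6098
Information gain = 0.9896 - 0.6098 = 0.3797

0.3797


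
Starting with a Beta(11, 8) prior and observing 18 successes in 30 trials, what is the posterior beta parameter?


Posterior beta = prior beta + failures
Failures = 30 - 18 = 12
beta_post = 8 + 12 = 20

20


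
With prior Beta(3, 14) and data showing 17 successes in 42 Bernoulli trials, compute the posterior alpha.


Conjugate update: alpha_posterior = alpha_prior + k
= 3 + 17 = 20

20


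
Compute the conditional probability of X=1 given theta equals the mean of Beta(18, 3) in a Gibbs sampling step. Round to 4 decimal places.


Mean of Beta(18, 3) = 0.8571
P(X=1 | theta=0.8571) = 0.8571

0.8571


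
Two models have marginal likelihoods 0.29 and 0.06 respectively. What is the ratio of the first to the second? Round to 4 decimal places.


Evidence ratio = 0.29 / 0.06
= 4.8333

4.8333


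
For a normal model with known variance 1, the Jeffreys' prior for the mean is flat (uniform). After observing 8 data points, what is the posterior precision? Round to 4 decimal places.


Jeffreys' prior for normal mean (known variance) is flat.
Prior precision = 0.
Posterior precision = prior_prec + n/sigma^2 = 0 + 8/1
= 8.0

8.0


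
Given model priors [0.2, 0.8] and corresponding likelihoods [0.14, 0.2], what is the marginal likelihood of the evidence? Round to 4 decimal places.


P(E) = sum_i P(M_i) P(E|M_i)
= 0.028 + 0.16
= 0.188

0.188


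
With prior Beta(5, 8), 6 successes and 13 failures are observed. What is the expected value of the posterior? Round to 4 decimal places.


Posterior = Beta(11, 21)
E[theta] = alpha/(alpha+beta)
= 11/32 = 0.3438

0.3438


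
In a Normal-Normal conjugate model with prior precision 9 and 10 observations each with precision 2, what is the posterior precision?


Posterior precision = prior precision + n * observation precision
= 9 + 10 * 2
= 9 + 20 = 29

29


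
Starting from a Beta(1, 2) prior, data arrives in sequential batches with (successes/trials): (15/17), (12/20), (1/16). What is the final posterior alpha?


In sequential Bayesian updating, we sum all successes.
Total successes = 28
Final alpha = 1 + 28 = 29

29


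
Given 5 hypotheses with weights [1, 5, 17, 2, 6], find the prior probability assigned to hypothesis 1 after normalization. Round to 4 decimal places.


To normalize, divide each weight by the sum of all weights.
Sum = 31
Prior(H1) = 1/31 = 0.0323

0.0323


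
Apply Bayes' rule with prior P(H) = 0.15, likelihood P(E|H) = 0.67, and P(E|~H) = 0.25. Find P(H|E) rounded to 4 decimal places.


Step 1: Compute marginal P(E) = P(E|H)P(H) + P(E|~H)P(~H)
= 0.67*0.15 + 0.25*0.85 = 0.313
Step 2: P(H|E) = P(E|H)P(H)/P(E) = 0.1005/0.313
= 0.3211

0.3211


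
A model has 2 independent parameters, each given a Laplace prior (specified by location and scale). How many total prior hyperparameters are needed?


Each Laplace prior needs 2 hyperparameters (location and scale).
Total = 2 * 2 = 4

4


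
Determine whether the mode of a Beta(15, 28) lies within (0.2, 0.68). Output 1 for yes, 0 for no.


First find the mode: (a-1)/(a+b-2) = 0.3415
Is 0.3415 in (0.2, 0.68)? 1

1


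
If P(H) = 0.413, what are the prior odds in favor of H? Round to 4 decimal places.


Prior odds = P(H) / (1 - P(H))
= 0.413 / 0.587
= 0.7036

0.7036


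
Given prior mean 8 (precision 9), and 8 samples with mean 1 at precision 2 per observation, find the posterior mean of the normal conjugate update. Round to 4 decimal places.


The posterior mean is a precision-weighted average of prior and data.
Post. prec. = 9 + 16 = 25
Post. mean = (72 + 16)/25 = 88/25 = 3.52

3.52


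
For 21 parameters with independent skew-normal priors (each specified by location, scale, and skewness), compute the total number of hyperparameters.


A skew-normal prior has 3 hyperparameters per parameter.
Total = 21 * 3 = 63

63


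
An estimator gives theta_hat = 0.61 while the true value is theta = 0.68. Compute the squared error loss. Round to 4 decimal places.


The squared error loss is (theta_hat - theta)^2
= (0.61 - 0.68)^2
= (-0.07)^2 = 0.0049

0.0049


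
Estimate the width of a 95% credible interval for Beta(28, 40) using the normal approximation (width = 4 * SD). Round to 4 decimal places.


For Beta(a,b): Var = ab/((a+b)^2(a+b+1))
Var = 0.0035, SD = 0.0592
Approximate 95% CI width = 4 * 0.0592 = 0.237

0.237


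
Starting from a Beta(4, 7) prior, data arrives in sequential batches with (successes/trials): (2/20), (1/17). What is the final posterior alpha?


In sequential Bayesian updating, we sum all successes.
Total successes = 3
Final alpha = 4 + 3 = 7

7


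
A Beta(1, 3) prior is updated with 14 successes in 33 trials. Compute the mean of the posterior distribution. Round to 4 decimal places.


After update: Beta(15, 22)
Mean = 15 / (15 + 22) = 15 / 37
= 0.4054

0.4054


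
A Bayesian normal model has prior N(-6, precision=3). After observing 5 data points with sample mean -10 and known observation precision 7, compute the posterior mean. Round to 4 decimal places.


Posterior mean = (prior_precision * prior_mean + n * data_precision * data_mean) / (prior_precision + n * data_precision)
Numerator = 3*-6 + 5*7*-10 = -368
Denominator = 3 + 5*7 = 38
Posterior mean = -9.6842

-9.6842


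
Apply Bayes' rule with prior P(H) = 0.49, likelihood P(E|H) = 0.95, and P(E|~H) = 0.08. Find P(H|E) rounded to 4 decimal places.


Step 1: Compute marginal P(E) = P(E|H)P(H) + P(E|~H)P(~H)
= 0.95*0.49 + 0.08*0.51 = 0.5063
Step 2: P(H|E) = P(E|H)P(H)/P(E) = 0.4655/0.5063
= 0.9194

0.9194


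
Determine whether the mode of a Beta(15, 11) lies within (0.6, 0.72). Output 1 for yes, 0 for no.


First find the mode: (a-1)/(a+b-2) = 0.5833
Is 0.5833 in (0.6, 0.72)? 0

0


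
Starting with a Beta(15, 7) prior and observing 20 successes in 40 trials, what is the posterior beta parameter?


Posterior beta = prior beta + failures
Failures = 40 - 20 = 20
beta_post = 7 + 20 = 27

27


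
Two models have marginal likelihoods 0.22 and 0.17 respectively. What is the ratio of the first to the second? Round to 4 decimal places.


Evidence ratio = 0.22 / 0.17
= 1.2941

1.2941


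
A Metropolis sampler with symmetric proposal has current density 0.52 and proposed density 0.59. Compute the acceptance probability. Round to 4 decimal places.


For symmetric proposals, acceptance = min(1, pi(x*)/pi(x))
= min(1, 0.59/0.52)
= min(1, 1.1346) = 1.0

1.0


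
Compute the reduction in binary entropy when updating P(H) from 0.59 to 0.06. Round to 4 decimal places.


H_before = -p*log2(p) - (1-p)*log2(1-p) for p=0.59: 0.9765
H_after for p=0.06: 0.3274
Reduction = 0.9765 - 0.3274 = 0.6491

0.6491


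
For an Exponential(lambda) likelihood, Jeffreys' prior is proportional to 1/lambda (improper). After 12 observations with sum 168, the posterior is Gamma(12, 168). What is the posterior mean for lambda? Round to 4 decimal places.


Posterior = Gamma(n, sum_x) = Gamma(12, 168)
Posterior mean = shape/rate = 12/168
= 0.0714

0.0714


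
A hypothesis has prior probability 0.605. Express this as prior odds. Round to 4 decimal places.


Odds = P(H) / P(not H) = 0.605 / 0.395
= 1.5316

1.5316


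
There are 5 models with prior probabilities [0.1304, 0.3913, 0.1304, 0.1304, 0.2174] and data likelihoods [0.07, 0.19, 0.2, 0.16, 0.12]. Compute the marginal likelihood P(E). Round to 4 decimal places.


P(E) = sum over models of P(M_i) * P(E|M_i)
= 0.1304*0.07 + 0.3913*0.19 + 0.1304*0.2 + 0.1304*0.16 + 0.2174*0.12
= 0.1565

0.1565


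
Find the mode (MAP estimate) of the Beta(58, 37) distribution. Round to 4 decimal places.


For Beta(a,b) with a,b > 1:
Mode = (a-1)/(a+b-2) = (58-1)/(95-2)
= 57/93 = 0.6129

0.6129


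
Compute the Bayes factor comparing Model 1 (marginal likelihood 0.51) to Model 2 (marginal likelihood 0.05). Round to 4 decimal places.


BF12 = marginal likelihood of M1 / marginal likelihood of M2
= 0.51/0.05
= 10.2

10.2


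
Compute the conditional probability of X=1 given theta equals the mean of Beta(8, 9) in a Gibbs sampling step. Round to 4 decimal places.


Mean of Beta(8, 9) = 0.4706
P(X=1 | theta=0.4706) = 0.4706

0.4706


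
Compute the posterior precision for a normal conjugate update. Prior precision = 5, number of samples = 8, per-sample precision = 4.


tau_post = tau_0 + n * tau
= 5 + 8 * 4 = 37

37


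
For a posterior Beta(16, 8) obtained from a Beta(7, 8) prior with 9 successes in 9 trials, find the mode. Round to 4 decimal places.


Mode = (alpha - 1) / (alpha + beta - 2)
= 15 / 22
= 0.6818

0.6818


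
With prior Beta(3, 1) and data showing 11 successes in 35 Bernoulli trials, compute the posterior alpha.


Conjugate update: alpha_posterior = alpha_prior + k
= 3 + 11 = 14

14


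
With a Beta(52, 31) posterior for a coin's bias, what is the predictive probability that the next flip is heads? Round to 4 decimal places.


The predictive probability equals the posterior mean.
P(next = heads) = alpha / (alpha + beta)
= 52 / 83 = 0.6265

0.6265


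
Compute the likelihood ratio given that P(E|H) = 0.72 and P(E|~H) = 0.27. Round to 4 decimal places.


LR = P(E|H) / P(E|~H)
= 0.72 / 0.27 = 2.6667

2.6667


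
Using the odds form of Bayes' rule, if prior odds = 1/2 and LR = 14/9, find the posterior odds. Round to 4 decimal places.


Bayes' rule in odds form: posterior odds = prior odds * LR
= (1 * 14) / (2 * 9)
= 14/18 = 0.7778

0.7778


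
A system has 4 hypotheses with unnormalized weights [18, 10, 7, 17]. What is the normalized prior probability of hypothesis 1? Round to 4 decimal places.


The normalized prior is the weight divided by the total.
Total weight = 52
P(H1) = 18 / 52 = 0.3462

0.3462


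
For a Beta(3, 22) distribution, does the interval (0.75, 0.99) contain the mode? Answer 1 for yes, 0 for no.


Mode of Beta(a,b) = (a-1)/(a+b-2)
= (3-1)/(3+22-2) = 0.087
Check: 0.75 <= 0.087 <= 0.99?
Result: 0

0


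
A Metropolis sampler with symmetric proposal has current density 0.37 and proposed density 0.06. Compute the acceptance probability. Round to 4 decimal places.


For symmetric proposals, acceptance = min(1, pi(x*)/pi(x))
= min(1, 0.06/0.37)
= min(1, 0.1622) = 0.1622

0.1622


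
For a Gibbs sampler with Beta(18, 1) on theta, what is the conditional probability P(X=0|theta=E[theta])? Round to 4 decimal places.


E[theta] = 18/(18+1) = 0.9474
P(X=0|theta) = 1 - theta = 0.0526

0.0526


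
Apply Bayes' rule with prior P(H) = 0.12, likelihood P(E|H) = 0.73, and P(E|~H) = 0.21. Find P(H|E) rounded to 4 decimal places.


Step 1: Compute marginal P(E) = P(E|H)P(H) + P(E|~H)P(~H)
= 0.73*0.12 + 0.21*0.88 = 0.2724
Step 2: P(H|E) = P(E|H)P(H)/P(E) = 0.0876/0.2724
= 0.3216

0.3216


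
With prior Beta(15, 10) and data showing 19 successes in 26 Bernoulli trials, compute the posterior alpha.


Conjugate update: alpha_posterior = alpha_prior + k
= 15 + 19 = 34

34
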